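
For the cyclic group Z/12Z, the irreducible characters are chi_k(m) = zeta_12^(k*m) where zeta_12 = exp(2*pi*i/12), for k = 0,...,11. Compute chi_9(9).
chi_9(9) = zeta_12^81 = -I

Proof sketch: chi_9(9) = zeta_12^(9*9) = zeta_12^81. Since zeta_12^12 = 1, this equals zeta_12^9 = exp(2*pi*i*9/12) = -I.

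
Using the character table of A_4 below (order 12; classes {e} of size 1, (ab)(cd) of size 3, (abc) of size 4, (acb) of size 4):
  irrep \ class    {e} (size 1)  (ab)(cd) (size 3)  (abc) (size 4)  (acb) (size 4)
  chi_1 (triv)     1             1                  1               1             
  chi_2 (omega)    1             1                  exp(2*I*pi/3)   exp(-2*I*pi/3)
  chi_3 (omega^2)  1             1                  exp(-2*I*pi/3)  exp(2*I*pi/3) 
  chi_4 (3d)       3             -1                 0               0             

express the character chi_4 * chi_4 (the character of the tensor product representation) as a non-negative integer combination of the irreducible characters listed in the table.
chi_4 tensor chi_4 = chi_1 + chi_2 + chi_3 + 2*chi_4 (all other irreducibles have multiplicity 0).

Working: The character of a tensor product is the pointwise product (chi_4 * chi_4)(C) = chi_4(C) * chi_4(C):
  {e}: (3)*(3), (ab)(cd): (-1)*(-1), (abc): (0)*(0), (acb): (0)*(0)
so (chi_4 * chi_4) takes values
  {e} -> 9, (ab)(cd) -> 1, (abc) -> 0, (acb) -> 0.
Now take the inner product of this character with each irreducible chi from the table, <chi_4*chi_4, chi> = (1/12) sum_C |C| (chi_4*chi_4)(C) conj(chi(C)):
  <chi_4*chi_4, chi_1> = (1/12)[1*(9)*conj(1) + 3*(1)*conj(1) + 4*(0)*conj(1) + 4*(0)*conj(1)]
      = (1/12)[(9) + (3) + (0) + (0)] = 12/12 = 1
  <chi_4*chi_4, chi_2> = (1/12)[1*(9)*conj(1) + 3*(1)*conj(1) + 4*(0)*conj(exp(2*I*pi/3)) + 4*(0)*conj(exp(-2*I*pi/3))]
      = (1/12)[(9) + (3) + (0) + (0)] = 12/12 = 1
  <chi_4*chi_4, chi_3> = (1/12)[1*(9)*conj(1) + 3*(1)*conj(1) + 4*(0)*conj(exp(-2*I*pi/3)) + 4*(0)*conj(exp(2*I*pi/3))]
      = (1/12)[(9) + (3) + (0) + (0)] = 12/12 = 1
  <chi_4*chi_4, chi_4> = (1/12)[1*(9)*conj(3) + 3*(1)*conj(-1) + 4*(0)*conj(0) + 4*(0)*conj(0)]
      = (1/12)[(27) + (-3) + (0) + (0)] = 24/12 = 2
(Exp terms are combined using exp(i*s)*conj(exp(i*t)) = exp(i*(s-t)), and sums of them are collapsed using the identity that for every m > 1 the m distinct m-th roots of unity sum to 0, e.g. 1 + exp(2*I*pi/3) + exp(-2*I*pi/3) = 0.)
Hence the multiplicities are chi_1: 1, chi_2: 1, chi_3: 1, chi_4: 2. Dimension check: dim(chi_4)*dim(chi_4) = 3*3 = 9 and sum (mult * dim) = 1*1 + 1*1 + 1*1 + 2*3 = 9.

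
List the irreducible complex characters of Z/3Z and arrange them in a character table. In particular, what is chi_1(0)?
Character table of Z/3Z (irreps indexed chi_0,...,chi_2 with chi_k(m) = zeta_3^(k*m), zeta_3 = exp(2*pi*i/3)):
  irrep \ class  {0} (size 1)  {1} (size 1)    {2} (size 1)  
  chi_0          1             1               1             
  chi_1          1             exp(2*I*pi/3)   exp(-2*I*pi/3)
  chi_2          1             exp(-2*I*pi/3)  exp(2*I*pi/3) 

Spot check: chi_1(0) = zeta_3^(1*0) = zeta_3^0 = 1.

Why: Z/3Z is abelian, so all 3 irreducible complex representations are 1-dimensional. They are given by chi_k(m) = zeta_3^(k*m) for k = 0,...,2. Row orthogonality: sum_m chi_k(m) conj(chi_l(m)) = 3 * [k = l].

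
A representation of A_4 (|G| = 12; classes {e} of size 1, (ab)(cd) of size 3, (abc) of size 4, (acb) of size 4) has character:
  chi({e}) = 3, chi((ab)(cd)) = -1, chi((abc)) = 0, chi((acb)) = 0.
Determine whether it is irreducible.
Irreducible: <chi, chi> = 1.

Argument: <chi, chi> = (1/|G|) sum_C |C| * |chi(C)|^2 = (1/12)[1*|3|^2 + 3*|-1|^2 + 4*|0|^2 + 4*|0|^2]
  = (1/12)[(9) + (3) + (0) + (0)] = 12/12 = 1.
(Exp terms are combined using exp(i*s)*conj(exp(i*t)) = exp(i*(s-t)), and sums of them are collapsed using the identity that for every m > 1 the m distinct m-th roots of unity sum to 0, e.g. 1 + exp(2*I*pi/3) + exp(-2*I*pi/3) = 0.)
A character is irreducible iff <chi, chi> = 1, so this representation is irreducible.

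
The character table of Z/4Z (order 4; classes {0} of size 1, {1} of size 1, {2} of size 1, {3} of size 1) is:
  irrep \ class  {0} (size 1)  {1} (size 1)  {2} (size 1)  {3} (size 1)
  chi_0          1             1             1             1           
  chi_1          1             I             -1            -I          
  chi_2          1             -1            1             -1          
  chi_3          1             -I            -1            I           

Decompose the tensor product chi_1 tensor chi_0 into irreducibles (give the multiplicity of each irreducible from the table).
chi_1 tensor chi_0 = chi_1 (all other irreducibles have multiplicity 0).

Reasoning: The character of a tensor product is the pointwise product (chi_1 * chi_0)(C) = chi_1(C) * chi_0(C):
  {0}: (1)*(1), {1}: (I)*(1), {2}: (-1)*(1), {3}: (-I)*(1)
so (chi_1 * chi_0) takes values
  {0} -> 1, {1} -> I, {2} -> -1, {3} -> -I.
Now take the inner product of this character with each irreducible chi from the table, <chi_1*chi_0, chi> = (1/4) sum_C |C| (chi_1*chi_0)(C) conj(chi(C)):
  <chi_1*chi_0, chi_0> = (1/4)[1*(1)*conj(1) + 1*(I)*conj(1) + 1*(-1)*conj(1) + 1*(-I)*conj(1)]
      = (1/4)[(1) + (I) + (-1) + (-I)] = 0/4 = 0
  <chi_1*chi_0, chi_1> = (1/4)[1*(1)*conj(1) + 1*(I)*conj(I) + 1*(-1)*conj(-1) + 1*(-I)*conj(-I)]
      = (1/4)[(1) + (1) + (1) + (1)] = 4/4 = 1
  <chi_1*chi_0, chi_2> = (1/4)[1*(1)*conj(1) + 1*(I)*conj(-1) + 1*(-1)*conj(1) + 1*(-I)*conj(-1)]
      = (1/4)[(1) + (-I) + (-1) + (I)] = 0/4 = 0
  <chi_1*chi_0, chi_3> = (1/4)[1*(1)*conj(1) + 1*(I)*conj(-I) + 1*(-1)*conj(-1) + 1*(-I)*conj(I)]
      = (1/4)[(1) + (-1) + (1) + (-1)] = 0/4 = 0
(Exp terms are combined using exp(i*s)*conj(exp(i*t)) = exp(i*(s-t)), and sums of them are collapsed using the identity that for every m > 1 the m distinct m-th roots of unity sum to 0, e.g. 1 + exp(2*I*pi/3) + exp(-2*I*pi/3) = 0.)
Hence the multiplicities are chi_1: 1. Dimension check: dim(chi_1)*dim(chi_0) = 1*1 = 1 and sum (mult * dim) = 1*1 = 1.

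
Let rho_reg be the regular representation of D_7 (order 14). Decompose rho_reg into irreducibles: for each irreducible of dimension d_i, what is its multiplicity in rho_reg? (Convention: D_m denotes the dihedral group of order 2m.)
Each irreducible V_i of dimension d_i appears with multiplicity d_i, i.e. rho_reg = (direct sum over all irreducibles V_i) d_i V_i. The irreducible dimensions for D_7 are 1, 1, 2, 2, 2: 2 irreducibles of dimension 1, each with multiplicity 1; 3 irreducibles of dimension 2, each with multiplicity 2. Total dimension 2*1*1 + 3*2*2 = 14 = |G|.

Why: General theorem: in the regular representation of a finite group G, each irreducible appears with multiplicity equal to its dimension. Check: dim(rho_reg) = sum d_i^2 = 1 + 1 + 4 + 4 + 4 = 14 = |G|.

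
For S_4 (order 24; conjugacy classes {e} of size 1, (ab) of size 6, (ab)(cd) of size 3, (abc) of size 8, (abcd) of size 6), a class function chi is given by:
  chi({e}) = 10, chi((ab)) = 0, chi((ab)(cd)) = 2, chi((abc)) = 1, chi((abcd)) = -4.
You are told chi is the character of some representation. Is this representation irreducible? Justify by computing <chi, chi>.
Not irreducible (reducible): <chi, chi> = 9 > 1.

Working: <chi, chi> = (1/|G|) sum_C |C| * |chi(C)|^2 = (1/24)[1*|10|^2 + 6*|0|^2 + 3*|2|^2 + 8*|1|^2 + 6*|-4|^2]
  = (1/24)[(100) + (0) + (12) + (8) + (96)] = 216/24 = 9.
A character is irreducible iff <chi, chi> = 1, so this representation is reducible.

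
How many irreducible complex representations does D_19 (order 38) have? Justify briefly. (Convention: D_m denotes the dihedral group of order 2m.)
11

Justification: The number of irreducible complex representations of a finite group equals its number of conjugacy classes. D_19 has 11 conjugacy classes ((n+3)/2 for n odd), so D_19 (order 38) has exactly 11 irreducible complex representations.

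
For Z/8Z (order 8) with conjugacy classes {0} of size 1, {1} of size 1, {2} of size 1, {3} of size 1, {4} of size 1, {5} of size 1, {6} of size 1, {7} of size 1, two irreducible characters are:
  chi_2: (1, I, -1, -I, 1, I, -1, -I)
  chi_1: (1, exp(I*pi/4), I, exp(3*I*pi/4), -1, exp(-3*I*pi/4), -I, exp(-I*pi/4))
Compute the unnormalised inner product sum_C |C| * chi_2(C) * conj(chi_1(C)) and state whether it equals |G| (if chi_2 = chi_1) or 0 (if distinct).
Sum = 0; so <chi_2, chi_1> = 0 (distinct irreducibles are orthogonal).

Working: Compute term by term over conjugacy classes (|C| * chi_2(C) * conj(chi_1(C))):
  1*(1)*conj(1) + 1*(I)*conj(exp(I*pi/4)) + 1*(-1)*conj(I) + 1*(-I)*conj(exp(3*I*pi/4)) + 1*(1)*conj(-1) + 1*(I)*conj(exp(-3*I*pi/4)) + 1*(-1)*conj(-I) + 1*(-I)*conj(exp(-I*pi/4))
  = (1) + (exp(I*pi/4)) + (I) + (-exp(-I*pi/4)) + (-1) + (exp(-3*I*pi/4)) + (-I) + (-exp(3*I*pi/4))
  = 0.
(Exp terms are combined using exp(i*s)*conj(exp(i*t)) = exp(i*(s-t)), and sums of them are collapsed using the identity that for every m > 1 the m distinct m-th roots of unity sum to 0, e.g. 1 + exp(2*I*pi/3) + exp(-2*I*pi/3) = 0.)
Dividing by |G| = 8 gives 0/8 = 0, matching the row-orthogonality relation <chi_2, chi_1> = [chi_2 = chi_1].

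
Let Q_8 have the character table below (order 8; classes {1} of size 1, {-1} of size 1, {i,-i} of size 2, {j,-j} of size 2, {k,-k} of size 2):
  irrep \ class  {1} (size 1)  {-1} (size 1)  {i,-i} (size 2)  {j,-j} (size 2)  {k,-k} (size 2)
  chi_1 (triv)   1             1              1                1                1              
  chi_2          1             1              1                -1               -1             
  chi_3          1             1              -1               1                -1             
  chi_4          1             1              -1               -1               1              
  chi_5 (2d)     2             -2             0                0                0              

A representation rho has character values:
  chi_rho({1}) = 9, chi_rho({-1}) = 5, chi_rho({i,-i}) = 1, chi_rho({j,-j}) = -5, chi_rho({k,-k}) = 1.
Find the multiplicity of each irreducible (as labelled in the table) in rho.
Multiplicities: chi_1: 1, chi_2: 3, chi_3: 0, chi_4: 3, chi_5: 1.

Argument: Use <chi_rho, chi> = (1/|G|) sum_C |C| * chi_rho(C) * conj(chi(C)) with |G| = 8 for each irreducible chi in the table:
  <chi_rho, chi_1> = (1/8)[1*(9)*conj(1) + 1*(5)*conj(1) + 2*(1)*conj(1) + 2*(-5)*conj(1) + 2*(1)*conj(1)]
      = (1/8)[(9) + (5) + (2) + (-10) + (2)] = 8/8 = 1
  <chi_rho, chi_2> = (1/8)[1*(9)*conj(1) + 1*(5)*conj(1) + 2*(1)*conj(1) + 2*(-5)*conj(-1) + 2*(1)*conj(-1)]
      = (1/8)[(9) + (5) + (2) + (10) + (-2)] = 24/8 = 3
  <chi_rho, chi_3> = (1/8)[1*(9)*conj(1) + 1*(5)*conj(1) + 2*(1)*conj(-1) + 2*(-5)*conj(1) + 2*(1)*conj(-1)]
      = (1/8)[(9) + (5) + (-2) + (-10) + (-2)] = 0/8 = 0
  <chi_rho, chi_4> = (1/8)[1*(9)*conj(1) + 1*(5)*conj(1) + 2*(1)*conj(-1) + 2*(-5)*conj(-1) + 2*(1)*conj(1)]
      = (1/8)[(9) + (5) + (-2) + (10) + (2)] = 24/8 = 3
  <chi_rho, chi_5> = (1/8)[1*(9)*conj(2) + 1*(5)*conj(-2) + 2*(1)*conj(0) + 2*(-5)*conj(0) + 2*(1)*conj(0)]
      = (1/8)[(18) + (-10) + (0) + (0) + (0)] = 8/8 = 1
Dimension check: dim(rho) = sum (mult * dim) = 1*1 + 3*1 + 0*1 + 3*1 + 1*2 = 9 = chi_rho(e) = 9.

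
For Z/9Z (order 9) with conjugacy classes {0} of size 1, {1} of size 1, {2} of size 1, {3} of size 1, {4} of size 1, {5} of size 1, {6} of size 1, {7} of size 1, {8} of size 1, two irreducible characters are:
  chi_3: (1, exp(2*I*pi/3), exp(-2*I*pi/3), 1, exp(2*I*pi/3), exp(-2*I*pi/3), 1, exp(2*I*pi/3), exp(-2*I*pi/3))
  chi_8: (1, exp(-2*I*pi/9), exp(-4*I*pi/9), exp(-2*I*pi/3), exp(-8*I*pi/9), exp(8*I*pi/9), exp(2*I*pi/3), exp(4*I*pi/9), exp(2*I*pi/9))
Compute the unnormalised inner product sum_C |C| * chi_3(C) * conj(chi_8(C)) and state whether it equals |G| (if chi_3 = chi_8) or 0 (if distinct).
Sum = 0; so <chi_3, chi_8> = 0 (distinct irreducibles are orthogonal).

Argument: Compute term by term over conjugacy classes (|C| * chi_3(C) * conj(chi_8(C))):
  1*(1)*conj(1) + 1*(exp(2*I*pi/3))*conj(exp(-2*I*pi/9)) + 1*(exp(-2*I*pi/3))*conj(exp(-4*I*pi/9)) + 1*(1)*conj(exp(-2*I*pi/3)) + 1*(exp(2*I*pi/3))*conj(exp(-8*I*pi/9)) + 1*(exp(-2*I*pi/3))*conj(exp(8*I*pi/9)) + 1*(1)*conj(exp(2*I*pi/3)) + 1*(exp(2*I*pi/3))*conj(exp(4*I*pi/9)) + 1*(exp(-2*I*pi/3))*conj(exp(2*I*pi/9))
  = (1) + (exp(8*I*pi/9)) + (exp(-2*I*pi/9)) + (exp(2*I*pi/3)) + (exp(-4*I*pi/9)) + (exp(4*I*pi/9)) + (exp(-2*I*pi/3)) + (exp(2*I*pi/9)) + (exp(-8*I*pi/9))
  = 0.
(Exp terms are combined using exp(i*s)*conj(exp(i*t)) = exp(i*(s-t)), and sums of them are collapsed using the identity that for every m > 1 the m distinct m-th roots of unity sum to 0, e.g. 1 + exp(2*I*pi/3) + exp(-2*I*pi/3) = 0.)
Dividing by |G| = 9 gives 0/9 = 0, matching the row-orthogonality relation <chi_3, chi_8> = [chi_3 = chi_8].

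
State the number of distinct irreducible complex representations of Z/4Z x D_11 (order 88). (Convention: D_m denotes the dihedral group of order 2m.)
28

The number of irreducible complex representations of a finite group equals its number of conjugacy classes. For a direct product, #classes(G x H) = #classes(G) * #classes(H). Z/4Z has 4 classes (abelian), D_11 has 7 classes, so 4 * 7 = 28, so Z/4Z x D_11 (order 88) has exactly 28 irreducible complex representations.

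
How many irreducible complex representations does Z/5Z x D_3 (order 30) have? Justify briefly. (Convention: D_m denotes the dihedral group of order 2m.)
15

Working: The number of irreducible complex representations of a finite group equals its number of conjugacy classes. For a direct product, #classes(G x H) = #classes(G) * #classes(H). Z/5Z has 5 classes (abelian), D_3 has 3 classes, so 5 * 3 = 15, so Z/5Z x D_3 (order 30) has exactly 15 irreducible complex representations.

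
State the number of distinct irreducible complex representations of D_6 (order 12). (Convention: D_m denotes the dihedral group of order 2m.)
6

Explanation: The number of irreducible complex representations of a finite group equals its number of conjugacy classes. D_6 has 6 conjugacy classes (n/2 + 3 for n even), so D_6 (order 12) has exactly 6 irreducible complex representations.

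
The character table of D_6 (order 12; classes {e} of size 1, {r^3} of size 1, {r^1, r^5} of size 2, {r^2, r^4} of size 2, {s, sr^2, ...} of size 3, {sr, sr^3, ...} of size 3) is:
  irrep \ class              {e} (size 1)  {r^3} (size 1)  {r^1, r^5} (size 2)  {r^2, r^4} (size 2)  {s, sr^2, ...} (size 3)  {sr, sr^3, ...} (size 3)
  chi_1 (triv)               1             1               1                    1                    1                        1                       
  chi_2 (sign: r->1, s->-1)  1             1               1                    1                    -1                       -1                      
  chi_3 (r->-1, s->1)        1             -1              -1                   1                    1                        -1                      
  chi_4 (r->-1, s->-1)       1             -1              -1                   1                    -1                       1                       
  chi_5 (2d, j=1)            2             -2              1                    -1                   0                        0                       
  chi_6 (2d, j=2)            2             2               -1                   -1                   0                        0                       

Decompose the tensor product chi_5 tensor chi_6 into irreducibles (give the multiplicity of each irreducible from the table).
chi_5 tensor chi_6 = chi_3 + chi_4 + chi_5 (all other irreducibles have multiplicity 0).

Solution. The character of a tensor product is the pointwise product (chi_5 * chi_6)(C) = chi_5(C) * chi_6(C):
  {e}: (2)*(2), {r^3}: (-2)*(2), {r^1, r^5}: (1)*(-1), {r^2, r^4}: (-1)*(-1), {s, sr^2, ...}: (0)*(0), {sr, sr^3, ...}: (0)*(0)
so (chi_5 * chi_6) takes values
  {e} -> 4, {r^3} -> -4, {r^1, r^5} -> -1, {r^2, r^4} -> 1, {s, sr^2, ...} -> 0, {sr, sr^3, ...} -> 0.
Now take the inner product of this character with each irreducible chi from the table, <chi_5*chi_6, chi> = (1/12) sum_C |C| (chi_5*chi_6)(C) conj(chi(C)):
  <chi_5*chi_6, chi_1> = (1/12)[1*(4)*conj(1) + 1*(-4)*conj(1) + 2*(-1)*conj(1) + 2*(1)*conj(1) + 3*(0)*conj(1) + 3*(0)*conj(1)]
      = (1/12)[(4) + (-4) + (-2) + (2) + (0) + (0)] = 0/12 = 0
  <chi_5*chi_6, chi_2> = (1/12)[1*(4)*conj(1) + 1*(-4)*conj(1) + 2*(-1)*conj(1) + 2*(1)*conj(1) + 3*(0)*conj(-1) + 3*(0)*conj(-1)]
      = (1/12)[(4) + (-4) + (-2) + (2) + (0) + (0)] = 0/12 = 0
  <chi_5*chi_6, chi_3> = (1/12)[1*(4)*conj(1) + 1*(-4)*conj(-1) + 2*(-1)*conj(-1) + 2*(1)*conj(1) + 3*(0)*conj(1) + 3*(0)*conj(-1)]
      = (1/12)[(4) + (4) + (2) + (2) + (0) + (0)] = 12/12 = 1
  <chi_5*chi_6, chi_4> = (1/12)[1*(4)*conj(1) + 1*(-4)*conj(-1) + 2*(-1)*conj(-1) + 2*(1)*conj(1) + 3*(0)*conj(-1) + 3*(0)*conj(1)]
      = (1/12)[(4) + (4) + (2) + (2) + (0) + (0)] = 12/12 = 1
  <chi_5*chi_6, chi_5> = (1/12)[1*(4)*conj(2) + 1*(-4)*conj(-2) + 2*(-1)*conj(1) + 2*(1)*conj(-1) + 3*(0)*conj(0) + 3*(0)*conj(0)]
      = (1/12)[(8) + (8) + (-2) + (-2) + (0) + (0)] = 12/12 = 1
  <chi_5*chi_6, chi_6> = (1/12)[1*(4)*conj(2) + 1*(-4)*conj(2) + 2*(-1)*conj(-1) + 2*(1)*conj(-1) + 3*(0)*conj(0) + 3*(0)*conj(0)]
      = (1/12)[(8) + (-8) + (2) + (-2) + (0) + (0)] = 0/12 = 0
Hence the multiplicities are chi_3: 1, chi_4: 1, chi_5: 1. Dimension check: dim(chi_5)*dim(chi_6) = 2*2 = 4 and sum (mult * dim) = 1*1 + 1*1 + 1*2 = 4.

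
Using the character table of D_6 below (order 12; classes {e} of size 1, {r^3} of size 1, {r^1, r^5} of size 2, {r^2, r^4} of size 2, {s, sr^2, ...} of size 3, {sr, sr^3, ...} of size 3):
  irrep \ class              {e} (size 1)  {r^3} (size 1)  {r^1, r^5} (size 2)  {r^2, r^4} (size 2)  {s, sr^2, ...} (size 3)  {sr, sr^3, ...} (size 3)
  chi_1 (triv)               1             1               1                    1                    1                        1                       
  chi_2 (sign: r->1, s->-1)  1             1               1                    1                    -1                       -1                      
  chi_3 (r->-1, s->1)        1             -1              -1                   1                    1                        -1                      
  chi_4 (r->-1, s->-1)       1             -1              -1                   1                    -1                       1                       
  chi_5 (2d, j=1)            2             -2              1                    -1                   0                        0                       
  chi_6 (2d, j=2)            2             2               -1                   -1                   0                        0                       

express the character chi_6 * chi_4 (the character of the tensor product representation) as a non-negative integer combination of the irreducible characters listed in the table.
chi_6 tensor chi_4 = chi_5 (all other irreducibles have multiplicity 0).

Justification: The character of a tensor product is the pointwise product (chi_6 * chi_4)(C) = chi_6(C) * chi_4(C):
  {e}: (2)*(1), {r^3}: (2)*(-1), {r^1, r^5}: (-1)*(-1), {r^2, r^4}: (-1)*(1), {s, sr^2, ...}: (0)*(-1), {sr, sr^3, ...}: (0)*(1)
so (chi_6 * chi_4) takes values
  {e} -> 2, {r^3} -> -2, {r^1, r^5} -> 1, {r^2, r^4} -> -1, {s, sr^2, ...} -> 0, {sr, sr^3, ...} -> 0.
Now take the inner product of this character with each irreducible chi from the table, <chi_6*chi_4, chi> = (1/12) sum_C |C| (chi_6*chi_4)(C) conj(chi(C)):
  <chi_6*chi_4, chi_1> = (1/12)[1*(2)*conj(1) + 1*(-2)*conj(1) + 2*(1)*conj(1) + 2*(-1)*conj(1) + 3*(0)*conj(1) + 3*(0)*conj(1)]
      = (1/12)[(2) + (-2) + (2) + (-2) + (0) + (0)] = 0/12 = 0
  <chi_6*chi_4, chi_2> = (1/12)[1*(2)*conj(1) + 1*(-2)*conj(1) + 2*(1)*conj(1) + 2*(-1)*conj(1) + 3*(0)*conj(-1) + 3*(0)*conj(-1)]
      = (1/12)[(2) + (-2) + (2) + (-2) + (0) + (0)] = 0/12 = 0
  <chi_6*chi_4, chi_3> = (1/12)[1*(2)*conj(1) + 1*(-2)*conj(-1) + 2*(1)*conj(-1) + 2*(-1)*conj(1) + 3*(0)*conj(1) + 3*(0)*conj(-1)]
      = (1/12)[(2) + (2) + (-2) + (-2) + (0) + (0)] = 0/12 = 0
  <chi_6*chi_4, chi_4> = (1/12)[1*(2)*conj(1) + 1*(-2)*conj(-1) + 2*(1)*conj(-1) + 2*(-1)*conj(1) + 3*(0)*conj(-1) + 3*(0)*conj(1)]
      = (1/12)[(2) + (2) + (-2) + (-2) + (0) + (0)] = 0/12 = 0
  <chi_6*chi_4, chi_5> = (1/12)[1*(2)*conj(2) + 1*(-2)*conj(-2) + 2*(1)*conj(1) + 2*(-1)*conj(-1) + 3*(0)*conj(0) + 3*(0)*conj(0)]
      = (1/12)[(4) + (4) + (2) + (2) + (0) + (0)] = 12/12 = 1
  <chi_6*chi_4, chi_6> = (1/12)[1*(2)*conj(2) + 1*(-2)*conj(2) + 2*(1)*conj(-1) + 2*(-1)*conj(-1) + 3*(0)*conj(0) + 3*(0)*conj(0)]
      = (1/12)[(4) + (-4) + (-2) + (2) + (0) + (0)] = 0/12 = 0
Hence the multiplicities are chi_5: 1. Dimension check: dim(chi_6)*dim(chi_4) = 2*1 = 2 and sum (mult * dim) = 1*2 = 2.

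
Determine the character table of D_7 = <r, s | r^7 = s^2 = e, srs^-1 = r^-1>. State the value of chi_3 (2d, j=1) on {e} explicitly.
Conjugacy classes: {e} of size 1, {r^1, r^6} of size 2, {r^2, r^5} of size 2, {r^3, r^4} of size 2, {s, sr, ..., sr^6} of size 7.
Character table:
  irrep \ class              {e} (size 1)  {r^1, r^6} (size 2)  {r^2, r^5} (size 2)  {r^3, r^4} (size 2)  {s, sr, ..., sr^6} (size 7)
  chi_1 (triv)               1             1                    1                    1                    1                          
  chi_2 (sign: r->1, s->-1)  1             1                    1                    1                    -1                         
  chi_3 (2d, j=1)            2             2*cos(2*pi/7)        -2*cos(3*pi/7)       -2*cos(pi/7)         0                          
  chi_4 (2d, j=2)            2             -2*cos(3*pi/7)       -2*cos(pi/7)         2*cos(2*pi/7)        0                          
  chi_5 (2d, j=3)            2             -2*cos(pi/7)         2*cos(2*pi/7)        -2*cos(3*pi/7)       0                          

Spot check: chi_3 (2d, j=1) on {e} = 2.

Solution. D_7 has order 2*7 = 14 with 5 conjugacy classes, hence 5 irreducibles. Sum of squared dims 1 + 1 + 4 + 4 + 4 = 14 = |G|. Linear characters come from the abelianisation; the 2-dimensional irreps have character r^k -> 2*cos(2*pi*j*k/7), reflections -> 0.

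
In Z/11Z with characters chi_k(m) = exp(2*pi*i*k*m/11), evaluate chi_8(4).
chi_8(4) = zeta_11^32 = exp(-2*I*pi/11)

chi_8(4) = zeta_11^(8*4) = zeta_11^32. Since zeta_11^11 = 1, this equals zeta_11^10 = exp(2*pi*i*10/11) = exp(-2*I*pi/11).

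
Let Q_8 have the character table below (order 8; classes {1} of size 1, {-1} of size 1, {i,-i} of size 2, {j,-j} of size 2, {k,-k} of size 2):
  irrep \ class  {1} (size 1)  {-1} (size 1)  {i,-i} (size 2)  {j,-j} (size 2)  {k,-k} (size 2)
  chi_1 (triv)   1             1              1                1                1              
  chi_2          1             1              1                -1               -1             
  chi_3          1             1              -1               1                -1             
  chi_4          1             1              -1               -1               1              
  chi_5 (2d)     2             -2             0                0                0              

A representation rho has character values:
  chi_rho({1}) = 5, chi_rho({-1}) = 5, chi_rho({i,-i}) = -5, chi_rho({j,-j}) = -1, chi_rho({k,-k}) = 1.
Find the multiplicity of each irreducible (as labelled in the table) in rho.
Multiplicities: chi_1: 0, chi_2: 0, chi_3: 2, chi_4: 3, chi_5: 0.

Working: Use <chi_rho, chi> = (1/|G|) sum_C |C| * chi_rho(C) * conj(chi(C)) with |G| = 8 for each irreducible chi in the table:
  <chi_rho, chi_1> = (1/8)[1*(5)*conj(1) + 1*(5)*conj(1) + 2*(-5)*conj(1) + 2*(-1)*conj(1) + 2*(1)*conj(1)]
      = (1/8)[(5) + (5) + (-10) + (-2) + (2)] = 0/8 = 0
  <chi_rho, chi_2> = (1/8)[1*(5)*conj(1) + 1*(5)*conj(1) + 2*(-5)*conj(1) + 2*(-1)*conj(-1) + 2*(1)*conj(-1)]
      = (1/8)[(5) + (5) + (-10) + (2) + (-2)] = 0/8 = 0
  <chi_rho, chi_3> = (1/8)[1*(5)*conj(1) + 1*(5)*conj(1) + 2*(-5)*conj(-1) + 2*(-1)*conj(1) + 2*(1)*conj(-1)]
      = (1/8)[(5) + (5) + (10) + (-2) + (-2)] = 16/8 = 2
  <chi_rho, chi_4> = (1/8)[1*(5)*conj(1) + 1*(5)*conj(1) + 2*(-5)*conj(-1) + 2*(-1)*conj(-1) + 2*(1)*conj(1)]
      = (1/8)[(5) + (5) + (10) + (2) + (2)] = 24/8 = 3
  <chi_rho, chi_5> = (1/8)[1*(5)*conj(2) + 1*(5)*conj(-2) + 2*(-5)*conj(0) + 2*(-1)*conj(0) + 2*(1)*conj(0)]
      = (1/8)[(10) + (-10) + (0) + (0) + (0)] = 0/8 = 0
Dimension check: dim(rho) = sum (mult * dim) = 0*1 + 0*1 + 2*1 + 3*1 + 0*2 = 5 = chi_rho(e) = 5.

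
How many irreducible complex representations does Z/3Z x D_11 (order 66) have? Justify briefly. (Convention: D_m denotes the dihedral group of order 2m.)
21

Reasoning: The number of irreducible complex representations of a finite group equals its number of conjugacy classes. For a direct product, #classes(G x H) = #classes(G) * #classes(H). Z/3Z has 3 classes (abelian), D_11 has 7 classes, so 3 * 7 = 21, so Z/3Z x D_11 (order 66) has exactly 21 irreducible complex representations.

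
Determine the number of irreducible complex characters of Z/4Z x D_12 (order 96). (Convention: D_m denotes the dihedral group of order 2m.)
36

Solution. The number of irreducible complex representations of a finite group equals its number of conjugacy classes. For a direct product, #classes(G x H) = #classes(G) * #classes(H). Z/4Z has 4 classes (abelian), D_12 has 9 classes, so 4 * 9 = 36, so Z/4Z x D_12 (order 96) has exactly 36 irreducible complex representations.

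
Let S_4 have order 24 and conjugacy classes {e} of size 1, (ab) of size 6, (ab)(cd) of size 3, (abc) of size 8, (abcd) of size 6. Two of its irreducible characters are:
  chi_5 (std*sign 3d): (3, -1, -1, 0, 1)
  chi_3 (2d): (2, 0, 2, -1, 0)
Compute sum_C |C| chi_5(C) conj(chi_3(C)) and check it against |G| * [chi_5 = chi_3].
Sum = 0; so <chi_5, chi_3> = 0 (distinct irreducibles are orthogonal).

Solution. Compute term by term over conjugacy classes (|C| * chi_5(C) * conj(chi_3(C))):
  1*(3)*conj(2) + 6*(-1)*conj(0) + 3*(-1)*conj(2) + 8*(0)*conj(-1) + 6*(1)*conj(0)
  = (6) + (0) + (-6) + (0) + (0)
  = 0.
Dividing by |G| = 24 gives 0/24 = 0, matching the row-orthogonality relation <chi_5, chi_3> = [chi_5 = chi_3].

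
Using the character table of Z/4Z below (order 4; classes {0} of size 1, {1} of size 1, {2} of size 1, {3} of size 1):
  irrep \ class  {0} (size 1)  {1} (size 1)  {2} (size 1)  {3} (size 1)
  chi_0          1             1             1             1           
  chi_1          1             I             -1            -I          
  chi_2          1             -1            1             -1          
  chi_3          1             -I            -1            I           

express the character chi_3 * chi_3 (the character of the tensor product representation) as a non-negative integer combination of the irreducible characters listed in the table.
chi_3 tensor chi_3 = chi_2 (all other irreducibles have multiplicity 0).

Argument: The character of a tensor product is the pointwise product (chi_3 * chi_3)(C) = chi_3(C) * chi_3(C):
  {0}: (1)*(1), {1}: (-I)*(-I), {2}: (-1)*(-1), {3}: (I)*(I)
so (chi_3 * chi_3) takes values
  {0} -> 1, {1} -> -1, {2} -> 1, {3} -> -1.
Now take the inner product of this character with each irreducible chi from the table, <chi_3*chi_3, chi> = (1/4) sum_C |C| (chi_3*chi_3)(C) conj(chi(C)):
  <chi_3*chi_3, chi_0> = (1/4)[1*(1)*conj(1) + 1*(-1)*conj(1) + 1*(1)*conj(1) + 1*(-1)*conj(1)]
      = (1/4)[(1) + (-1) + (1) + (-1)] = 0/4 = 0
  <chi_3*chi_3, chi_1> = (1/4)[1*(1)*conj(1) + 1*(-1)*conj(I) + 1*(1)*conj(-1) + 1*(-1)*conj(-I)]
      = (1/4)[(1) + (I) + (-1) + (-I)] = 0/4 = 0
  <chi_3*chi_3, chi_2> = (1/4)[1*(1)*conj(1) + 1*(-1)*conj(-1) + 1*(1)*conj(1) + 1*(-1)*conj(-1)]
      = (1/4)[(1) + (1) + (1) + (1)] = 4/4 = 1
  <chi_3*chi_3, chi_3> = (1/4)[1*(1)*conj(1) + 1*(-1)*conj(-I) + 1*(1)*conj(-1) + 1*(-1)*conj(I)]
      = (1/4)[(1) + (-I) + (-1) + (I)] = 0/4 = 0
(Exp terms are combined using exp(i*s)*conj(exp(i*t)) = exp(i*(s-t)), and sums of them are collapsed using the identity that for every m > 1 the m distinct m-th roots of unity sum to 0, e.g. 1 + exp(2*I*pi/3) + exp(-2*I*pi/3) = 0.)
Hence the multiplicities are chi_2: 1. Dimension check: dim(chi_3)*dim(chi_3) = 1*1 = 1 and sum (mult * dim) = 1*1 = 1.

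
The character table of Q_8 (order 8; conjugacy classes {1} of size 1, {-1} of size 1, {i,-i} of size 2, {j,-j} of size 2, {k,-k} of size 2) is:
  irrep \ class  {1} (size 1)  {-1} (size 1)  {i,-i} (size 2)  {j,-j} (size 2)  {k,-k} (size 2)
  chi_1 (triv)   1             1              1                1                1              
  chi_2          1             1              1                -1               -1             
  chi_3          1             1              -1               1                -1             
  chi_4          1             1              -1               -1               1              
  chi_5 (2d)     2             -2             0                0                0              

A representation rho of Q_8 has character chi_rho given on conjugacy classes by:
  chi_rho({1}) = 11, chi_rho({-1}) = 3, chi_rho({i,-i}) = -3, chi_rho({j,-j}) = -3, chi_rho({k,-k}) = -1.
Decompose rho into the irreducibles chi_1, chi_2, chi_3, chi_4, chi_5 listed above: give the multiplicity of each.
Multiplicities: chi_1: 0, chi_2: 2, chi_3: 2, chi_4: 3, chi_5: 2.

Reasoning: Use <chi_rho, chi> = (1/|G|) sum_C |C| * chi_rho(C) * conj(chi(C)) with |G| = 8 for each irreducible chi in the table:
  <chi_rho, chi_1> = (1/8)[1*(11)*conj(1) + 1*(3)*conj(1) + 2*(-3)*conj(1) + 2*(-3)*conj(1) + 2*(-1)*conj(1)]
      = (1/8)[(11) + (3) + (-6) + (-6) + (-2)] = 0/8 = 0
  <chi_rho, chi_2> = (1/8)[1*(11)*conj(1) + 1*(3)*conj(1) + 2*(-3)*conj(1) + 2*(-3)*conj(-1) + 2*(-1)*conj(-1)]
      = (1/8)[(11) + (3) + (-6) + (6) + (2)] = 16/8 = 2
  <chi_rho, chi_3> = (1/8)[1*(11)*conj(1) + 1*(3)*conj(1) + 2*(-3)*conj(-1) + 2*(-3)*conj(1) + 2*(-1)*conj(-1)]
      = (1/8)[(11) + (3) + (6) + (-6) + (2)] = 16/8 = 2
  <chi_rho, chi_4> = (1/8)[1*(11)*conj(1) + 1*(3)*conj(1) + 2*(-3)*conj(-1) + 2*(-3)*conj(-1) + 2*(-1)*conj(1)]
      = (1/8)[(11) + (3) + (6) + (6) + (-2)] = 24/8 = 3
  <chi_rho, chi_5> = (1/8)[1*(11)*conj(2) + 1*(3)*conj(-2) + 2*(-3)*conj(0) + 2*(-3)*conj(0) + 2*(-1)*conj(0)]
      = (1/8)[(22) + (-6) + (0) + (0) + (0)] = 16/8 = 2
Dimension check: dim(rho) = sum (mult * dim) = 0*1 + 2*1 + 2*1 + 3*1 + 2*2 = 11 = chi_rho(e) = 11.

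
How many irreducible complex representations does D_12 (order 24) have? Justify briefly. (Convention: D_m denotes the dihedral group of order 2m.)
9

Reasoning: The number of irreducible complex representations of a finite group equals its number of conjugacy classes. D_12 has 9 conjugacy classes (n/2 + 3 for n even), so D_12 (order 24) has exactly 9 irreducible complex representations.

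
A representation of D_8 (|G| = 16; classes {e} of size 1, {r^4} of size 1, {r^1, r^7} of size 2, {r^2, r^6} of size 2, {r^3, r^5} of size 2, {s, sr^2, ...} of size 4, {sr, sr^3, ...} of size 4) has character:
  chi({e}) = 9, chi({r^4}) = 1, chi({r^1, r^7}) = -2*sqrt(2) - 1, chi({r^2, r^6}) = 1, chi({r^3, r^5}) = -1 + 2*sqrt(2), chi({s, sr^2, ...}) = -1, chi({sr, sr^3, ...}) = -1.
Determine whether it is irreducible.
Not irreducible (reducible): <chi, chi> = 8 > 1.

Reasoning: <chi, chi> = (1/|G|) sum_C |C| * |chi(C)|^2 = (1/16)[1*|9|^2 + 1*|1|^2 + 2*|-2*sqrt(2) - 1|^2 + 2*|1|^2 + 2*|-1 + 2*sqrt(2)|^2 + 4*|-1|^2 + 4*|-1|^2]
  = (1/16)[(81) + (1) + (8*sqrt(2) + 18) + (2) + (18 - 8*sqrt(2)) + (4) + (4)] = 128/16 = 8.
A character is irreducible iff <chi, chi> = 1, so this representation is reducible.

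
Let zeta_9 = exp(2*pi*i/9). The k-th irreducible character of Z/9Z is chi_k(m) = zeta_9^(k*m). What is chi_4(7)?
chi_4(7) = zeta_9^28 = exp(2*I*pi/9)

Explanation: chi_4(7) = zeta_9^(4*7) = zeta_9^28. Since zeta_9^9 = 1, this equals zeta_9^1 = exp(2*pi*i*1/9) = exp(2*I*pi/9).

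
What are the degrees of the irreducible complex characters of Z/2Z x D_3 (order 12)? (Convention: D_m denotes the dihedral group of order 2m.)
Dimensions: 1, 1, 1, 1, 2, 2

Reasoning: There are 6 irreducibles (= number of conjugacy classes). Their dimensions d_i satisfy sum d_i^2 = |G| = 12: 1 + 1 + 1 + 1 + 4 + 4 = 12. (For the product with Z/2Z: each of the 2 1-dim characters of Z/2Z tensors with each irrep of D_3, giving 2 copies of each D_3-dimension.)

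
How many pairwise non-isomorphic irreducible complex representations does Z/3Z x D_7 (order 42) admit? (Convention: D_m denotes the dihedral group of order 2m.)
15

Working: The number of irreducible complex representations of a finite group equals its number of conjugacy classes. For a direct product, #classes(G x H) = #classes(G) * #classes(H). Z/3Z has 3 classes (abelian), D_7 has 5 classes, so 3 * 5 = 15, so Z/3Z x D_7 (order 42) has exactly 15 irreducible complex representations.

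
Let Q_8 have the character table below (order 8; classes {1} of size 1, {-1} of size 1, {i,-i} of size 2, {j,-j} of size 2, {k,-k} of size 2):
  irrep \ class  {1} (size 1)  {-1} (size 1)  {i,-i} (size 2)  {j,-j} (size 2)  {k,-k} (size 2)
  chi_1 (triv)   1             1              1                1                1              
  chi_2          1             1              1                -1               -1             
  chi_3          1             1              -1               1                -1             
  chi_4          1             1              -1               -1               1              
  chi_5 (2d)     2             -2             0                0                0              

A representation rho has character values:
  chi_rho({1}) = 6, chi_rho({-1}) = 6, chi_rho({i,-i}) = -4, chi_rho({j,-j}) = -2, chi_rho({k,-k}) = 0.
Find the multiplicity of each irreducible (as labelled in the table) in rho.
Multiplicities: chi_1: 0, chi_2: 1, chi_3: 2, chi_4: 3, chi_5: 0.

Reasoning: Use <chi_rho, chi> = (1/|G|) sum_C |C| * chi_rho(C) * conj(chi(C)) with |G| = 8 for each irreducible chi in the table:
  <chi_rho, chi_1> = (1/8)[1*(6)*conj(1) + 1*(6)*conj(1) + 2*(-4)*conj(1) + 2*(-2)*conj(1) + 2*(0)*conj(1)]
      = (1/8)[(6) + (6) + (-8) + (-4) + (0)] = 0/8 = 0
  <chi_rho, chi_2> = (1/8)[1*(6)*conj(1) + 1*(6)*conj(1) + 2*(-4)*conj(1) + 2*(-2)*conj(-1) + 2*(0)*conj(-1)]
      = (1/8)[(6) + (6) + (-8) + (4) + (0)] = 8/8 = 1
  <chi_rho, chi_3> = (1/8)[1*(6)*conj(1) + 1*(6)*conj(1) + 2*(-4)*conj(-1) + 2*(-2)*conj(1) + 2*(0)*conj(-1)]
      = (1/8)[(6) + (6) + (8) + (-4) + (0)] = 16/8 = 2
  <chi_rho, chi_4> = (1/8)[1*(6)*conj(1) + 1*(6)*conj(1) + 2*(-4)*conj(-1) + 2*(-2)*conj(-1) + 2*(0)*conj(1)]
      = (1/8)[(6) + (6) + (8) + (4) + (0)] = 24/8 = 3
  <chi_rho, chi_5> = (1/8)[1*(6)*conj(2) + 1*(6)*conj(-2) + 2*(-4)*conj(0) + 2*(-2)*conj(0) + 2*(0)*conj(0)]
      = (1/8)[(12) + (-12) + (0) + (0) + (0)] = 0/8 = 0
Dimension check: dim(rho) = sum (mult * dim) = 0*1 + 1*1 + 2*1 + 3*1 + 0*2 = 6 = chi_rho(e) = 6.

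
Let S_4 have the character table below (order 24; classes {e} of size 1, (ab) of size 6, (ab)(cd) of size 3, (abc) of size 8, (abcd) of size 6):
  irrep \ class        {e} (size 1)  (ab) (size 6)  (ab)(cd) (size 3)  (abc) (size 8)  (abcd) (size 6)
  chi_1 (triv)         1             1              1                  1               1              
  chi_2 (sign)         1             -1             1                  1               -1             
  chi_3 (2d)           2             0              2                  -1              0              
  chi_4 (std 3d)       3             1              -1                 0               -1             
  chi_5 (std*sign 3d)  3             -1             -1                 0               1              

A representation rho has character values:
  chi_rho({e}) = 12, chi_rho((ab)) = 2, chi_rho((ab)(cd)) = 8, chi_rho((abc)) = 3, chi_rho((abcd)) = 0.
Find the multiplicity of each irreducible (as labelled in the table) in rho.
Multiplicities: chi_1: 3, chi_2: 2, chi_3: 2, chi_4: 1, chi_5: 0.

Justification: Use <chi_rho, chi> = (1/|G|) sum_C |C| * chi_rho(C) * conj(chi(C)) with |G| = 24 for each irreducible chi in the table:
  <chi_rho, chi_1> = (1/24)[1*(12)*conj(1) + 6*(2)*conj(1) + 3*(8)*conj(1) + 8*(3)*conj(1) + 6*(0)*conj(1)]
      = (1/24)[(12) + (12) + (24) + (24) + (0)] = 72/24 = 3
  <chi_rho, chi_2> = (1/24)[1*(12)*conj(1) + 6*(2)*conj(-1) + 3*(8)*conj(1) + 8*(3)*conj(1) + 6*(0)*conj(-1)]
      = (1/24)[(12) + (-12) + (24) + (24) + (0)] = 48/24 = 2
  <chi_rho, chi_3> = (1/24)[1*(12)*conj(2) + 6*(2)*conj(0) + 3*(8)*conj(2) + 8*(3)*conj(-1) + 6*(0)*conj(0)]
      = (1/24)[(24) + (0) + (48) + (-24) + (0)] = 48/24 = 2
  <chi_rho, chi_4> = (1/24)[1*(12)*conj(3) + 6*(2)*conj(1) + 3*(8)*conj(-1) + 8*(3)*conj(0) + 6*(0)*conj(-1)]
      = (1/24)[(36) + (12) + (-24) + (0) + (0)] = 24/24 = 1
  <chi_rho, chi_5> = (1/24)[1*(12)*conj(3) + 6*(2)*conj(-1) + 3*(8)*conj(-1) + 8*(3)*conj(0) + 6*(0)*conj(1)]
      = (1/24)[(36) + (-12) + (-24) + (0) + (0)] = 0/24 = 0
Dimension check: dim(rho) = sum (mult * dim) = 3*1 + 2*1 + 2*2 + 1*3 + 0*3 = 12 = chi_rho(e) = 12.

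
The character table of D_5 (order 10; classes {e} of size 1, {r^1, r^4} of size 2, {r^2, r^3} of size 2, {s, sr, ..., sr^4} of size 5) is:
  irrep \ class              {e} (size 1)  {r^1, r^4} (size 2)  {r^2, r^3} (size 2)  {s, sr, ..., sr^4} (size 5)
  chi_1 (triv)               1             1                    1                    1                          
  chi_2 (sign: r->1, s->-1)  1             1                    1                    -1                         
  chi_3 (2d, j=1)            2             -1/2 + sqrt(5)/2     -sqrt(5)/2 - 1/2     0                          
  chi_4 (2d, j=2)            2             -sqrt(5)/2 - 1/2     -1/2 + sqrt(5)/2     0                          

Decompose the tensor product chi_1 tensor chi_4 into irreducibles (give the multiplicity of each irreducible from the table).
chi_1 tensor chi_4 = chi_4 (all other irreducibles have multiplicity 0).

Explanation: The character of a tensor product is the pointwise product (chi_1 * chi_4)(C) = chi_1(C) * chi_4(C):
  {e}: (1)*(2), {r^1, r^4}: (1)*(-sqrt(5)/2 - 1/2), {r^2, r^3}: (1)*(-1/2 + sqrt(5)/2), {s, sr, ..., sr^4}: (1)*(0)
so (chi_1 * chi_4) takes values
  {e} -> 2, {r^1, r^4} -> -sqrt(5)/2 - 1/2, {r^2, r^3} -> -1/2 + sqrt(5)/2, {s, sr, ..., sr^4} -> 0.
Now take the inner product of this character with each irreducible chi from the table, <chi_1*chi_4, chi> = (1/10) sum_C |C| (chi_1*chi_4)(C) conj(chi(C)):
  <chi_1*chi_4, chi_1> = (1/10)[1*(2)*conj(1) + 2*(-sqrt(5)/2 - 1/2)*conj(1) + 2*(-1/2 + sqrt(5)/2)*conj(1) + 5*(0)*conj(1)]
      = (1/10)[(2) + (-sqrt(5) - 1) + (-1 + sqrt(5)) + (0)] = 0/10 = 0
  <chi_1*chi_4, chi_2> = (1/10)[1*(2)*conj(1) + 2*(-sqrt(5)/2 - 1/2)*conj(1) + 2*(-1/2 + sqrt(5)/2)*conj(1) + 5*(0)*conj(-1)]
      = (1/10)[(2) + (-sqrt(5) - 1) + (-1 + sqrt(5)) + (0)] = 0/10 = 0
  <chi_1*chi_4, chi_3> = (1/10)[1*(2)*conj(2) + 2*(-sqrt(5)/2 - 1/2)*conj(-1/2 + sqrt(5)/2) + 2*(-1/2 + sqrt(5)/2)*conj(-sqrt(5)/2 - 1/2) + 5*(0)*conj(0)]
      = (1/10)[(4) + (-2) + (-2) + (0)] = 0/10 = 0
  <chi_1*chi_4, chi_4> = (1/10)[1*(2)*conj(2) + 2*(-sqrt(5)/2 - 1/2)*conj(-sqrt(5)/2 - 1/2) + 2*(-1/2 + sqrt(5)/2)*conj(-1/2 + sqrt(5)/2) + 5*(0)*conj(0)]
      = (1/10)[(4) + (sqrt(5) + 3) + (3 - sqrt(5)) + (0)] = 10/10 = 1
Hence the multiplicities are chi_4: 1. Dimension check: dim(chi_1)*dim(chi_4) = 1*2 = 2 and sum (mult * dim) = 1*2 = 2.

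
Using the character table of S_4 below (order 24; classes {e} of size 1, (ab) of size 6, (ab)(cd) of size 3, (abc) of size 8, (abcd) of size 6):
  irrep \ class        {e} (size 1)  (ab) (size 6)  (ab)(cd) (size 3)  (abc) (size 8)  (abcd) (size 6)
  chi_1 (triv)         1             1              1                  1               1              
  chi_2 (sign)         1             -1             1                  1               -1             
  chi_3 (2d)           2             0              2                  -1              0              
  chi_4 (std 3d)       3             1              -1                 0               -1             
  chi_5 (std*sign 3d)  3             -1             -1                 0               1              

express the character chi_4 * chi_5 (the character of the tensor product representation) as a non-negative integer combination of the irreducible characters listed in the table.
chi_4 tensor chi_5 = chi_2 + chi_3 + chi_4 + chi_5 (all other irreducibles have multiplicity 0).

Working: The character of a tensor product is the pointwise product (chi_4 * chi_5)(C) = chi_4(C) * chi_5(C):
  {e}: (3)*(3), (ab): (1)*(-1), (ab)(cd): (-1)*(-1), (abc): (0)*(0), (abcd): (-1)*(1)
so (chi_4 * chi_5) takes values
  {e} -> 9, (ab) -> -1, (ab)(cd) -> 1, (abc) -> 0, (abcd) -> -1.
Now take the inner product of this character with each irreducible chi from the table, <chi_4*chi_5, chi> = (1/24) sum_C |C| (chi_4*chi_5)(C) conj(chi(C)):
  <chi_4*chi_5, chi_1> = (1/24)[1*(9)*conj(1) + 6*(-1)*conj(1) + 3*(1)*conj(1) + 8*(0)*conj(1) + 6*(-1)*conj(1)]
      = (1/24)[(9) + (-6) + (3) + (0) + (-6)] = 0/24 = 0
  <chi_4*chi_5, chi_2> = (1/24)[1*(9)*conj(1) + 6*(-1)*conj(-1) + 3*(1)*conj(1) + 8*(0)*conj(1) + 6*(-1)*conj(-1)]
      = (1/24)[(9) + (6) + (3) + (0) + (6)] = 24/24 = 1
  <chi_4*chi_5, chi_3> = (1/24)[1*(9)*conj(2) + 6*(-1)*conj(0) + 3*(1)*conj(2) + 8*(0)*conj(-1) + 6*(-1)*conj(0)]
      = (1/24)[(18) + (0) + (6) + (0) + (0)] = 24/24 = 1
  <chi_4*chi_5, chi_4> = (1/24)[1*(9)*conj(3) + 6*(-1)*conj(1) + 3*(1)*conj(-1) + 8*(0)*conj(0) + 6*(-1)*conj(-1)]
      = (1/24)[(27) + (-6) + (-3) + (0) + (6)] = 24/24 = 1
  <chi_4*chi_5, chi_5> = (1/24)[1*(9)*conj(3) + 6*(-1)*conj(-1) + 3*(1)*conj(-1) + 8*(0)*conj(0) + 6*(-1)*conj(1)]
      = (1/24)[(27) + (6) + (-3) + (0) + (-6)] = 24/24 = 1
Hence the multiplicities are chi_2: 1, chi_3: 1, chi_4: 1, chi_5: 1. Dimension check: dim(chi_4)*dim(chi_5) = 3*3 = 9 and sum (mult * dim) = 1*1 + 1*2 + 1*3 + 1*3 = 9.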